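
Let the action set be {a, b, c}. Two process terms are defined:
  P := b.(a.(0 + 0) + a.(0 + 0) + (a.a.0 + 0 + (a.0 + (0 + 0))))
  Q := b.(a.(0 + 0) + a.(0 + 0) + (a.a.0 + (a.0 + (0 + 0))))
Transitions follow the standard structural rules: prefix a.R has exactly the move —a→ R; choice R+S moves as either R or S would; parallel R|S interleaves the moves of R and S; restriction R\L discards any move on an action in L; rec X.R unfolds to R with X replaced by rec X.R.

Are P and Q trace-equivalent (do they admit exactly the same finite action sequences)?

YES

P's transition system — 5 states:
  s0 = b.(a.(0 + 0) + a.(0 + 0) + (a.a.0 + 0 + (a.0 + (0 + 0)))) :: ··b··> s1
  s1 = a.(0 + 0) + a.(0 + 0) + (a.a.0 + 0 + (a.0 + (0 + 0))) :: ··a··> s2, ··a··> s3, ··a··> s4
  s2 = 0 :: ∅
  s3 = 0 + 0 :: ∅
  s4 = a.0 :: ··a··> s2
Q's transition system — 5 states:
  t0 = b.(a.(0 + 0) + a.(0 + 0) + (a.a.0 + (a.0 + (0 + 0)))) :: ··b··> t1
  t1 = a.(0 + 0) + a.(0 + 0) + (a.a.0 + (a.0 + (0 + 0))) :: ··a··> t2, ··a··> t3, ··a··> t4
  t2 = 0 :: ∅
  t3 = 0 + 0 :: ∅
  t4 = a.0 :: ··a··> t2
Partition-refinement fixed point:
  B0 = {s0, t0}
  B1 = {s1, t1}
  B2 = {s2, s3, t2, t3}
  B3 = {s4, t4}
s0 ∈ B0, t0 ∈ B0 → same block
Bisimilar ⇒ trace-equivalent.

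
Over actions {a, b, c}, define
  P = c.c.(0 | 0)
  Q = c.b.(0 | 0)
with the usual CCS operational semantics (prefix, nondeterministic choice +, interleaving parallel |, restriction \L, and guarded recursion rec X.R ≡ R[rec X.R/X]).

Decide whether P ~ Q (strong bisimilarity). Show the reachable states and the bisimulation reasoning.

not bisimilar

P's transition system — 3 states:
  s0 = c.c.(0 | 0) → ··c··> s1
  s1 = c.(0 | 0) → ··c··> s2
  s2 = 0 | 0 → ∅
Q's transition system — 3 states:
  t0 = c.b.(0 | 0) → ··c··> t1
  t1 = b.(0 | 0) → ··b··> t2
  t2 = 0 | 0 → ∅
Bisimilarity quotient blocks:
  B0 = {s0}
  B1 = {s1}
  B2 = {s2, t2}
  B3 = {t0}
  B4 = {t1}
s0 ∈ B0, t0 ∈ B3 → different blocks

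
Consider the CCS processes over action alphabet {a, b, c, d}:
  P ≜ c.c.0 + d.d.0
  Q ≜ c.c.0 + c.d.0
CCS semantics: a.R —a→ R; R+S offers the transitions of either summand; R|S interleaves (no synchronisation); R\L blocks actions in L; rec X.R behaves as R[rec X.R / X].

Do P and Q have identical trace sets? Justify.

trace-distinct — witness ⟨d⟩

Reachable graph of P (4 states):
  p0 = c.c.0 + d.d.0 → =c=> p1, =d=> p2
  p1 = c.0 → =c=> p3
  p2 = d.0 → =d=> p3
  p3 = 0 → (no moves)
Reachable graph of Q (4 states):
  q0 = c.c.0 + c.d.0 → =c=> q1, =c=> q2
  q1 = c.0 → =c=> q3
  q2 = d.0 → =d=> q3
  q3 = 0 → (no moves)
Trace ⟨d⟩ through P, begin at {p0}:
  after d @ step 1: {p2}
  — P admits the full trace.
Trace ⟨d⟩ through Q, begin at {q0}:
  after d @ step 1: ∅  — Q cannot continue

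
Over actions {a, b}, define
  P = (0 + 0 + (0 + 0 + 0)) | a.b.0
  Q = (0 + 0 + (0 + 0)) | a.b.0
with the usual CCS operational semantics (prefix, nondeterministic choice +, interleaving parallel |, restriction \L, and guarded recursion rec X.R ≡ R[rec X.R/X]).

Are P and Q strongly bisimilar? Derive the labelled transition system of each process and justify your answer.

Reachable graph of P (3 states):
  m0 = (0 + 0 + (0 + 0 + 0)) | a.b.0 → =a=> m1
  m1 = (0 + 0 + (0 + 0 + 0)) | b.0 → =b=> m2
  m2 = (0 + 0 + (0 + 0 + 0)) | 0 → ∅
Reachable graph of Q (3 states):
  n0 = (0 + 0 + (0 + 0)) | a.b.0 → =a=> n1
  n1 = (0 + 0 + (0 + 0)) | b.0 → =b=> n2
  n2 = (0 + 0 + (0 + 0)) | 0 → ∅
Bisimilarity quotient blocks:
  B0 = {m0, n0}
  B1 = {m1, n1}
  B2 = {m2, n2}
m0 ∈ B0, n0 ∈ B0 → same block

YES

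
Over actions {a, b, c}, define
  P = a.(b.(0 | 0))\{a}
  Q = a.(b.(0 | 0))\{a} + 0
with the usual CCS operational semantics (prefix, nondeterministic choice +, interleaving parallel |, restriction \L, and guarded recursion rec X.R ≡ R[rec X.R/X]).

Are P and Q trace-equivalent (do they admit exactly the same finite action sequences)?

trace-equivalent

LTS(P): 3 reachable states
  m0 = a.(b.(0 | 0))\{a} has moves --a--▸ m1
  m1 = (b.(0 | 0))\{a} has moves --b--▸ m2
  m2 = (0 | 0)\{a} has moves deadlocked
LTS(Q): 3 reachable states
  n0 = a.(b.(0 | 0))\{a} + 0 has moves --a--▸ n1
  n1 = (b.(0 | 0))\{a} has moves --b--▸ n2
  n2 = (0 | 0)\{a} has moves deadlocked
Bisimilarity quotient blocks:
  B0 = {m0, n0}
  B1 = {m1, n1}
  B2 = {m2, n2}
m0 ∈ B0, n0 ∈ B0 → same block
Bisimilar ⇒ trace-equivalent.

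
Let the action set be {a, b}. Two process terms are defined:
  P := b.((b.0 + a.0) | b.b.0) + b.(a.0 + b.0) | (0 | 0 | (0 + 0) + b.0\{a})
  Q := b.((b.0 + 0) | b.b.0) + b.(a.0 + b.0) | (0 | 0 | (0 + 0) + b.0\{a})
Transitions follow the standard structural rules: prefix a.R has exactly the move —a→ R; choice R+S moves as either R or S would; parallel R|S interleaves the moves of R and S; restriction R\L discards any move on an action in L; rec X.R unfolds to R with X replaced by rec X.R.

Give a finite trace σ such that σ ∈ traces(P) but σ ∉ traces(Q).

babb

P's transition system — 12 states:
  p0 = b.((b.0 + a.0) | b.b.0) + b.(a.0 + b.0) | (0 | 0 | (0 + 0) + b.0\{a}) ⊢ --b--▸ p1, --b--▸ p2, --b--▸ p3
  p1 = (a.0 + b.0) | (0 | 0 | (0 + 0) + b.0\{a}) ⊢ --a--▸ p4, --b--▸ p4, --b--▸ p5
  p2 = (b.0 + a.0) | b.b.0 ⊢ --a--▸ p6, --b--▸ p6, --b--▸ p7
  p3 = b.(a.0 + b.0) | 0\{a} ⊢ --b--▸ p5
  p4 = 0 | (0 | 0 | (0 + 0) + b.0\{a}) ⊢ --b--▸ p8
  p5 = (a.0 + b.0) | 0\{a} ⊢ --a--▸ p8, --b--▸ p8
  p6 = 0 | b.b.0 ⊢ --b--▸ p9
  p7 = (b.0 + a.0) | b.0 ⊢ --a--▸ p9, --b--▸ p10, --b--▸ p9
  p8 = 0 | 0\{a} ⊢ stopped
  p9 = 0 | b.0 ⊢ --b--▸ p11
  p10 = (b.0 + a.0) | 0 ⊢ --a--▸ p11, --b--▸ p11
  p11 = 0 | 0 ⊢ stopped
Q's transition system — 12 states:
  q0 = b.((b.0 + 0) | b.b.0) + b.(a.0 + b.0) | (0 | 0 | (0 + 0) + b.0\{a}) ⊢ --b--▸ q1, --b--▸ q2, --b--▸ q3
  q1 = (a.0 + b.0) | (0 | 0 | (0 + 0) + b.0\{a}) ⊢ --a--▸ q4, --b--▸ q4, --b--▸ q5
  q2 = (b.0 + 0) | b.b.0 ⊢ --b--▸ q6, --b--▸ q7
  q3 = b.(a.0 + b.0) | 0\{a} ⊢ --b--▸ q5
  q4 = 0 | (0 | 0 | (0 + 0) + b.0\{a}) ⊢ --b--▸ q8
  q5 = (a.0 + b.0) | 0\{a} ⊢ --a--▸ q8, --b--▸ q8
  q6 = (b.0 + 0) | b.0 ⊢ --b--▸ q10, --b--▸ q9
  q7 = 0 | b.b.0 ⊢ --b--▸ q10
  q8 = 0 | 0\{a} ⊢ stopped
  q9 = (b.0 + 0) | 0 ⊢ --b--▸ q11
  q10 = 0 | b.0 ⊢ --b--▸ q11
  q11 = 0 | 0 ⊢ stopped
Run σ = ⟨babb⟩ on P: start {p0}
  [1] b ⇒ {p1, p2, p3}
  [2] a ⇒ {p4, p6}
  [3] b ⇒ {p8, p9}
  [4] b ⇒ {p11}
  ✓ P
Run σ = ⟨babb⟩ on Q: start {q0}
  [1] b ⇒ {q1, q2, q3}
  [2] a ⇒ {q4}
  [3] b ⇒ {q8}
  [4] b ⇒ no successor for Q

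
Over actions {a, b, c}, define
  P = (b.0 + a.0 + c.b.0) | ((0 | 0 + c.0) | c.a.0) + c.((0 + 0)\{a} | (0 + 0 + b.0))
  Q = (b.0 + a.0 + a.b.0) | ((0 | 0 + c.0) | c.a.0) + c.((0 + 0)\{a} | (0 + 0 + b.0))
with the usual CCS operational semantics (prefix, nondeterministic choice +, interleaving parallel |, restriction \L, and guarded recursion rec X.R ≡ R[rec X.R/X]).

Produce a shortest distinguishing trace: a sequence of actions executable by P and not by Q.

Reachable graph of P (20 states):
  u0 = (b.0 + a.0 + c.b.0) | ((0 | 0 + c.0) | c.a.0) + c.((0 + 0)\{a} | (0 + 0 + b.0)) → =a=> u1, =b=> u1, =c=> u2, =c=> u3, =c=> u4, =c=> u5
  u1 = 0 | ((0 | 0 + c.0) | c.a.0) → =c=> u6, =c=> u7
  u2 = (0 + 0)\{a} | (0 + 0 + b.0) → =b=> u8
  u3 = (b.0 + a.0 + c.b.0) | ((0 | 0 + c.0) | a.0) → =a=> u6, =a=> u9, =b=> u6, =c=> u10, =c=> u11
  u4 = (b.0 + a.0 + c.b.0) | (0 | c.a.0) → =a=> u7, =b=> u7, =c=> u10, =c=> u12
  u5 = b.0 | ((0 | 0 + c.0) | c.a.0) → =b=> u1, =c=> u11, =c=> u12
  u6 = 0 | ((0 | 0 + c.0) | a.0) → =a=> u13, =c=> u14
  u7 = 0 | (0 | c.a.0) → =c=> u14
  u8 = (0 + 0)\{a} | 0 → stopped
  u9 = (b.0 + a.0 + c.b.0) | ((0 | 0 + c.0) | 0) → =a=> u13, =b=> u13, =c=> u15, =c=> u16
  u10 = (b.0 + a.0 + c.b.0) | (0 | a.0) → =a=> u14, =a=> u15, =b=> u14, =c=> u17
  u11 = b.0 | ((0 | 0 + c.0) | a.0) → =a=> u16, =b=> u6, =c=> u17
  u12 = b.0 | (0 | c.a.0) → =b=> u7, =c=> u17
  u13 = 0 | ((0 | 0 + c.0) | 0) → =c=> u18
  u14 = 0 | (0 | a.0) → =a=> u18
  u15 = (b.0 + a.0 + c.b.0) | (0 | 0) → =a=> u18, =b=> u18, =c=> u19
  u16 = b.0 | ((0 | 0 + c.0) | 0) → =b=> u13, =c=> u19
  u17 = b.0 | (0 | a.0) → =a=> u19, =b=> u14
  u18 = 0 | (0 | 0) → stopped
  u19 = b.0 | (0 | 0) → =b=> u18
Reachable graph of Q (20 states):
  v0 = (b.0 + a.0 + a.b.0) | ((0 | 0 + c.0) | c.a.0) + c.((0 + 0)\{a} | (0 + 0 + b.0)) → =a=> v1, =a=> v2, =b=> v1, =c=> v3, =c=> v4, =c=> v5
  v1 = 0 | ((0 | 0 + c.0) | c.a.0) → =c=> v6, =c=> v7
  v2 = b.0 | ((0 | 0 + c.0) | c.a.0) → =b=> v1, =c=> v8, =c=> v9
  v3 = (0 + 0)\{a} | (0 + 0 + b.0) → =b=> v10
  v4 = (b.0 + a.0 + a.b.0) | ((0 | 0 + c.0) | a.0) → =a=> v11, =a=> v6, =a=> v8, =b=> v6, =c=> v12
  v5 = (b.0 + a.0 + a.b.0) | (0 | c.a.0) → =a=> v7, =a=> v9, =b=> v7, =c=> v12
  v6 = 0 | ((0 | 0 + c.0) | a.0) → =a=> v13, =c=> v14
  v7 = 0 | (0 | c.a.0) → =c=> v14
  v8 = b.0 | ((0 | 0 + c.0) | a.0) → =a=> v15, =b=> v6, =c=> v16
  v9 = b.0 | (0 | c.a.0) → =b=> v7, =c=> v16
  v10 = (0 + 0)\{a} | 0 → stopped
  v11 = (b.0 + a.0 + a.b.0) | ((0 | 0 + c.0) | 0) → =a=> v13, =a=> v15, =b=> v13, =c=> v17
  v12 = (b.0 + a.0 + a.b.0) | (0 | a.0) → =a=> v14, =a=> v16, =a=> v17, =b=> v14
  v13 = 0 | ((0 | 0 + c.0) | 0) → =c=> v18
  v14 = 0 | (0 | a.0) → =a=> v18
  v15 = b.0 | ((0 | 0 + c.0) | 0) → =b=> v13, =c=> v19
  v16 = b.0 | (0 | a.0) → =a=> v19, =b=> v14
  v17 = (b.0 + a.0 + a.b.0) | (0 | 0) → =a=> v18, =a=> v19, =b=> v18
  v18 = 0 | (0 | 0) → stopped
  v19 = b.0 | (0 | 0) → =b=> v18
Run σ = ⟨ccc⟩ on P: start {u0}
  after c @ step 1: {u2, u3, u4, u5}
  after c @ step 2: {u10, u11, u12}
  after c @ step 3: {u17}
  — P admits the full trace.
Run σ = ⟨ccc⟩ on Q: start {v0}
  after c @ step 1: {v3, v4, v5}
  after c @ step 2: {v12}
  after c @ step 3: ∅  — Q cannot continue

ccc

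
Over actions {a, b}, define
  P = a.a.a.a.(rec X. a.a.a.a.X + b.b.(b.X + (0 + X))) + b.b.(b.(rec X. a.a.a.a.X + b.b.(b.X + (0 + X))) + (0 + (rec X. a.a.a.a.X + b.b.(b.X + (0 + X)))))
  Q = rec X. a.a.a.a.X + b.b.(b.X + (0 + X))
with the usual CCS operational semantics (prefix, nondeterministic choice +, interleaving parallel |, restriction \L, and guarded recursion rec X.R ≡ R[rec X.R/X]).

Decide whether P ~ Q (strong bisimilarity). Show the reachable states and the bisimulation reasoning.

P ~ Q

P's transition system — 7 states:
  s0 = a.a.a.a.(rec X. a.a.a.a.X + b.b.(b.X + (0 + X))) + b.b.(b.(rec X. a.a.a.a.X + b.b.(b.X + (0 + X))) + (0 + (rec X. a.a.a.a.X + b.b.(b.X + (0 + X))))) → =a=> s1, =b=> s2
  s1 = a.a.a.(rec X. a.a.a.a.X + b.b.(b.X + (0 + X))) → =a=> s3
  s2 = b.(b.(rec X. a.a.a.a.X + b.b.(b.X + (0 + X))) + (0 + (rec X. a.a.a.a.X + b.b.(b.X + (0 + X))))) → =b=> s4
  s3 = a.a.(rec X. a.a.a.a.X + b.b.(b.X + (0 + X))) → =a=> s5
  s4 = b.(rec X. a.a.a.a.X + b.b.(b.X + (0 + X))) + (0 + (rec X. a.a.a.a.X + b.b.(b.X + (0 + X)))) → =a=> s1, =b=> s2, =b=> s6
  s5 = a.(rec X. a.a.a.a.X + b.b.(b.X + (0 + X))) → =a=> s6
  s6 = rec X. a.a.a.a.X + b.b.(b.X + (0 + X)) → =a=> s1, =b=> s2
Q's transition system — 6 states:
  t0 = rec X. a.a.a.a.X + b.b.(b.X + (0 + X)) → =a=> t1, =b=> t2
  t1 = a.a.a.(rec X. a.a.a.a.X + b.b.(b.X + (0 + X))) → =a=> t3
  t2 = b.(b.(rec X. a.a.a.a.X + b.b.(b.X + (0 + X))) + (0 + (rec X. a.a.a.a.X + b.b.(b.X + (0 + X))))) → =b=> t4
  t3 = a.a.(rec X. a.a.a.a.X + b.b.(b.X + (0 + X))) → =a=> t5
  t4 = b.(rec X. a.a.a.a.X + b.b.(b.X + (0 + X))) + (0 + (rec X. a.a.a.a.X + b.b.(b.X + (0 + X)))) → =a=> t1, =b=> t0, =b=> t2
  t5 = a.(rec X. a.a.a.a.X + b.b.(b.X + (0 + X))) → =a=> t0
Partition-refinement fixed point:
  B0 = {s0, s6, t0}
  B1 = {s1, t1}
  B2 = {s3, t3}
  B3 = {s5, t5}
  B4 = {s2, t2}
  B5 = {s4, t4}
s0 ∈ B0, t0 ∈ B0 → same block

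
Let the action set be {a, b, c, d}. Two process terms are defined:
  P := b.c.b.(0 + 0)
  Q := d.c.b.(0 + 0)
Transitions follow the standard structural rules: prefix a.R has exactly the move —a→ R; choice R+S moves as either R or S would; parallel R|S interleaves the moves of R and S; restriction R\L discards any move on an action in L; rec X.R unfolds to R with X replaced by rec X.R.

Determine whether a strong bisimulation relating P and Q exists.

NO

Reachable graph of P (4 states):
  s0 = b.c.b.(0 + 0) → ··b··> s1
  s1 = c.b.(0 + 0) → ··c··> s2
  s2 = b.(0 + 0) → ··b··> s3
  s3 = 0 + 0 → stopped
Reachable graph of Q (4 states):
  t0 = d.c.b.(0 + 0) → ··d··> t1
  t1 = c.b.(0 + 0) → ··c··> t2
  t2 = b.(0 + 0) → ··b··> t3
  t3 = 0 + 0 → stopped
Coarsest stable partition (strong bisimilarity classes):
  B0 = {s0}
  B1 = {s1, t1}
  B2 = {s2, t2}
  B3 = {s3, t3}
  B4 = {t0}
s0 ∈ B0, t0 ∈ B4 → different blocks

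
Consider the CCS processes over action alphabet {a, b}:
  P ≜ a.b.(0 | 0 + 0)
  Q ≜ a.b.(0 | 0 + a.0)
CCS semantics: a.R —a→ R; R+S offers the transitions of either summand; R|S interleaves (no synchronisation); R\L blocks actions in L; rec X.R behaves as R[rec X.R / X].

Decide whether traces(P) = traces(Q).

trace-distinct — witness ⟨aba⟩

P's transition system — 3 states:
  u0 = a.b.(0 | 0 + 0) → --a--▸ u1
  u1 = b.(0 | 0 + 0) → --b--▸ u2
  u2 = 0 | 0 + 0 → ∅
Q's transition system — 4 states:
  v0 = a.b.(0 | 0 + a.0) → --a--▸ v1
  v1 = b.(0 | 0 + a.0) → --b--▸ v2
  v2 = 0 | 0 + a.0 → --a--▸ v3
  v3 = 0 → ∅
Trace ⟨aba⟩ through Q, begin at {v0}:
  after a @ step 1: {v1}
  after b @ step 2: {v2}
  after a @ step 3: {v3}
  ✓ Q
Trace ⟨aba⟩ through P, begin at {u0}:
  after a @ step 1: {u1}
  after b @ step 2: {u2}
  after a @ step 3: no successor for P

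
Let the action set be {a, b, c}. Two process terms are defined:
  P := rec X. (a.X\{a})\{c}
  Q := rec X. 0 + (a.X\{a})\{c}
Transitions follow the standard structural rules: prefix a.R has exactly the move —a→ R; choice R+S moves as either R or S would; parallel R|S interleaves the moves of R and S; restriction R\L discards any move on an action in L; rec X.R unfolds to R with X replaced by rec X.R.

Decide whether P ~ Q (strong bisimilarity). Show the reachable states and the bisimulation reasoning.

P ~ Q

Reachable graph of P (2 states):
  s0 = rec X. (a.X\{a})\{c} has moves —a→ s1
  s1 = (rec X. (a.X\{a})\{c})\{a}\{c} has moves ∅
Reachable graph of Q (2 states):
  t0 = rec X. 0 + (a.X\{a})\{c} has moves —a→ t1
  t1 = (rec X. 0 + (a.X\{a})\{c})\{a}\{c} has moves ∅
Bisimilarity quotient blocks:
  B0 = {s0, t0}
  B1 = {s1, t1}
s0 ∈ B0, t0 ∈ B0 → same block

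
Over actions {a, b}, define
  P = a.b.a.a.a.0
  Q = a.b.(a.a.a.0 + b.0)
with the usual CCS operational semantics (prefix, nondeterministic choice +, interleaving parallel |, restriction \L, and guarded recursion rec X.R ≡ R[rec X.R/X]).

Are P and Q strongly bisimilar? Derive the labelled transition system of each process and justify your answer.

LTS(P): 6 reachable states
  m0 = a.b.a.a.a.0 | --a--▸ m1
  m1 = b.a.a.a.0 | --b--▸ m2
  m2 = a.a.a.0 | --a--▸ m3
  m3 = a.a.0 | --a--▸ m4
  m4 = a.0 | --a--▸ m5
  m5 = 0 | stopped
LTS(Q): 6 reachable states
  n0 = a.b.(a.a.a.0 + b.0) | --a--▸ n1
  n1 = b.(a.a.a.0 + b.0) | --b--▸ n2
  n2 = a.a.a.0 + b.0 | --a--▸ n3, --b--▸ n4
  n3 = a.a.0 | --a--▸ n5
  n4 = 0 | stopped
  n5 = a.0 | --a--▸ n4
Coarsest stable partition (strong bisimilarity classes):
  B0 = {m0}
  B1 = {m1}
  B2 = {m2}
  B3 = {m3, n3}
  B4 = {m4, n5}
  B5 = {m5, n4}
  B6 = {n0}
  B7 = {n1}
  B8 = {n2}
m0 ∈ B0, n0 ∈ B6 → different blocks

P ≁ Q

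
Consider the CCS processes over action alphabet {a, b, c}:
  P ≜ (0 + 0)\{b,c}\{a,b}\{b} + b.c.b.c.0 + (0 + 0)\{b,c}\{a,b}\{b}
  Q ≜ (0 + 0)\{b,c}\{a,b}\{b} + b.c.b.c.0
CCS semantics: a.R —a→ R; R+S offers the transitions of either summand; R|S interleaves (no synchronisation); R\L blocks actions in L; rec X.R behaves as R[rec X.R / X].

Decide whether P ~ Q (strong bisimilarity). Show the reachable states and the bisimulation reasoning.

LTS(P): 5 reachable states
  p0 = (0 + 0)\{b,c}\{a,b}\{b} + b.c.b.c.0 + (0 + 0)\{b,c}\{a,b}\{b} ⊢ --b--▸ p1
  p1 = c.b.c.0 ⊢ --c--▸ p2
  p2 = b.c.0 ⊢ --b--▸ p3
  p3 = c.0 ⊢ --c--▸ p4
  p4 = 0 ⊢ stopped
LTS(Q): 5 reachable states
  q0 = (0 + 0)\{b,c}\{a,b}\{b} + b.c.b.c.0 ⊢ --b--▸ q1
  q1 = c.b.c.0 ⊢ --c--▸ q2
  q2 = b.c.0 ⊢ --b--▸ q3
  q3 = c.0 ⊢ --c--▸ q4
  q4 = 0 ⊢ stopped
Coarsest stable partition (strong bisimilarity classes):
  B0 = {p0, q0}
  B1 = {p1, q1}
  B2 = {p2, q2}
  B3 = {p3, q3}
  B4 = {p4, q4}
p0 ∈ B0, q0 ∈ B0 → same block

bisimilar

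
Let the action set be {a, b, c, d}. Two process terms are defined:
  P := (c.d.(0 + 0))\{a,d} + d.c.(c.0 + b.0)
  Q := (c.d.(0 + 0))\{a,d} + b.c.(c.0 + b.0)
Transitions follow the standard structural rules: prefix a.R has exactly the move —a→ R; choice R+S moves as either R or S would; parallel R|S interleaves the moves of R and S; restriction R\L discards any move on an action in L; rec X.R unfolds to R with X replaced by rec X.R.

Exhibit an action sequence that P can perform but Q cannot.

LTS(P): 5 reachable states
  p0 = (c.d.(0 + 0))\{a,d} + d.c.(c.0 + b.0) → ··c··> p1, ··d··> p2
  p1 = (d.(0 + 0))\{a,d} → stopped
  p2 = c.(c.0 + b.0) → ··c··> p3
  p3 = c.0 + b.0 → ··b··> p4, ··c··> p4
  p4 = 0 → stopped
LTS(Q): 5 reachable states
  q0 = (c.d.(0 + 0))\{a,d} + b.c.(c.0 + b.0) → ··b··> q1, ··c··> q2
  q1 = c.(c.0 + b.0) → ··c··> q3
  q2 = (d.(0 + 0))\{a,d} → stopped
  q3 = c.0 + b.0 → ··b··> q4, ··c··> q4
  q4 = 0 → stopped
Trace ⟨d⟩ through P, begin at {p0}:
  after d @ step 1: {p2}
  P completes σ.
Trace ⟨d⟩ through Q, begin at {q0}:
  after d @ step 1: ∅ (Q stuck)

d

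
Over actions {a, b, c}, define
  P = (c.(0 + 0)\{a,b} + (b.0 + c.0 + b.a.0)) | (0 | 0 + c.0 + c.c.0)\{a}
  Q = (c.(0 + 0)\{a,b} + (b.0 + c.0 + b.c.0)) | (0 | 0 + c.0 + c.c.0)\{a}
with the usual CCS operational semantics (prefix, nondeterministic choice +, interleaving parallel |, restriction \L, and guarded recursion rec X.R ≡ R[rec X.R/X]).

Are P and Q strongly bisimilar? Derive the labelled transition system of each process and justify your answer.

P ≁ Q

P's transition system — 12 states:
  m0 = (c.(0 + 0)\{a,b} + (b.0 + c.0 + b.a.0)) | (0 | 0 + c.0 + c.c.0)\{a} | —b→ m1, —b→ m2, —c→ m1, —c→ m3, —c→ m4, —c→ m5
  m1 = 0 | (0 | 0 + c.0 + c.c.0)\{a} | —c→ m6, —c→ m7
  m2 = a.0 | (0 | 0 + c.0 + c.c.0)\{a} | —a→ m1, —c→ m8, —c→ m9
  m3 = (0 + 0)\{a,b} | (0 | 0 + c.0 + c.c.0)\{a} | —c→ m10, —c→ m11
  m4 = (c.(0 + 0)\{a,b} + (b.0 + c.0 + b.a.0)) | (c.0)\{a} | —b→ m6, —b→ m8, —c→ m10, —c→ m5, —c→ m6
  m5 = (c.(0 + 0)\{a,b} + (b.0 + c.0 + b.a.0)) | 0\{a} | —b→ m7, —b→ m9, —c→ m11, —c→ m7
  m6 = 0 | (c.0)\{a} | —c→ m7
  m7 = 0 | 0\{a} | deadlocked
  m8 = a.0 | (c.0)\{a} | —a→ m6, —c→ m9
  m9 = a.0 | 0\{a} | —a→ m7
  m10 = (0 + 0)\{a,b} | (c.0)\{a} | —c→ m11
  m11 = (0 + 0)\{a,b} | 0\{a} | deadlocked
Q's transition system — 12 states:
  n0 = (c.(0 + 0)\{a,b} + (b.0 + c.0 + b.c.0)) | (0 | 0 + c.0 + c.c.0)\{a} | —b→ n1, —b→ n2, —c→ n1, —c→ n3, —c→ n4, —c→ n5
  n1 = 0 | (0 | 0 + c.0 + c.c.0)\{a} | —c→ n6, —c→ n7
  n2 = c.0 | (0 | 0 + c.0 + c.c.0)\{a} | —c→ n1, —c→ n8, —c→ n9
  n3 = (0 + 0)\{a,b} | (0 | 0 + c.0 + c.c.0)\{a} | —c→ n10, —c→ n11
  n4 = (c.(0 + 0)\{a,b} + (b.0 + c.0 + b.c.0)) | (c.0)\{a} | —b→ n6, —b→ n8, —c→ n10, —c→ n5, —c→ n6
  n5 = (c.(0 + 0)\{a,b} + (b.0 + c.0 + b.c.0)) | 0\{a} | —b→ n7, —b→ n9, —c→ n11, —c→ n7
  n6 = 0 | (c.0)\{a} | —c→ n7
  n7 = 0 | 0\{a} | deadlocked
  n8 = c.0 | (c.0)\{a} | —c→ n6, —c→ n9
  n9 = c.0 | 0\{a} | —c→ n7
  n10 = (0 + 0)\{a,b} | (c.0)\{a} | —c→ n11
  n11 = (0 + 0)\{a,b} | 0\{a} | deadlocked
Bisimilarity quotient blocks:
  B0 = {m0}
  B1 = {m2}
  B2 = {m1, m3, n1, n3}
  B3 = {m10, m6, n10, n6, n9}
  B4 = {m11, m7, n11, n7}
  B5 = {m8}
  B6 = {m9}
  B7 = {m5}
  B8 = {m4}
  B9 = {n0}
  B10 = {n5}
  B11 = {n4}
  B12 = {n8}
  B13 = {n2}
m0 ∈ B0, n0 ∈ B9 → different blocks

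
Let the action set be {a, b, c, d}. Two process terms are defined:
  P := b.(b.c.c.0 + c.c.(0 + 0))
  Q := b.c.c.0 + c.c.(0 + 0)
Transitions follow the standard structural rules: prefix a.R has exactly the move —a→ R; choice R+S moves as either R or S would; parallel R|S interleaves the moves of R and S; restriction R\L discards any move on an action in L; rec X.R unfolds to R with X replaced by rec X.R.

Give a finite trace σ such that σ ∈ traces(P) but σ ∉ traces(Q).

Reachable graph of P (7 states):
  m0 = b.(b.c.c.0 + c.c.(0 + 0)) has moves —b→ m1
  m1 = b.c.c.0 + c.c.(0 + 0) has moves —b→ m2, —c→ m3
  m2 = c.c.0 has moves —c→ m4
  m3 = c.(0 + 0) has moves —c→ m5
  m4 = c.0 has moves —c→ m6
  m5 = 0 + 0 has moves stopped
  m6 = 0 has moves stopped
Reachable graph of Q (6 states):
  n0 = b.c.c.0 + c.c.(0 + 0) has moves —b→ n1, —c→ n2
  n1 = c.c.0 has moves —c→ n3
  n2 = c.(0 + 0) has moves —c→ n4
  n3 = c.0 has moves —c→ n5
  n4 = 0 + 0 has moves stopped
  n5 = 0 has moves stopped
Run σ = ⟨bb⟩ on P: start {m0}
  step 1 (b): {m1}
  step 2 (b): {m2}
  P completes σ.
Run σ = ⟨bb⟩ on Q: start {n0}
  step 1 (b): {n1}
  step 2 (b): ∅ (Q stuck)

bb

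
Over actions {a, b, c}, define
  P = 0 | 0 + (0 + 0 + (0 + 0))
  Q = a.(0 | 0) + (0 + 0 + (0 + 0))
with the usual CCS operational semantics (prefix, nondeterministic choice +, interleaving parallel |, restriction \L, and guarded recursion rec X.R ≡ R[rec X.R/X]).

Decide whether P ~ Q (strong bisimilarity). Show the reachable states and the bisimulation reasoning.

P ≁ Q

Reachable graph of P (1 states):
  s0 = 0 | 0 + (0 + 0 + (0 + 0)) has moves ·
Reachable graph of Q (2 states):
  t0 = a.(0 | 0) + (0 + 0 + (0 + 0)) has moves ··a··> t1
  t1 = 0 | 0 has moves ·
Bisimilarity quotient blocks:
  B0 = {s0, t1}
  B1 = {t0}
s0 ∈ B0, t0 ∈ B1 → different blocks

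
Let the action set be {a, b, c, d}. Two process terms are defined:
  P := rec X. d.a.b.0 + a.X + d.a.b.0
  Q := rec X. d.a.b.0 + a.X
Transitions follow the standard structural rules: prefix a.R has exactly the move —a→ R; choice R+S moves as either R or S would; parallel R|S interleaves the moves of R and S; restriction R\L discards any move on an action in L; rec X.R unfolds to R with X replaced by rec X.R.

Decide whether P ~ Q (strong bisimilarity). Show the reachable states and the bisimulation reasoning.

P ~ Q

P's transition system — 4 states:
  m0 = rec X. d.a.b.0 + a.X + d.a.b.0 | =a=> m0, =d=> m1
  m1 = a.b.0 | =a=> m2
  m2 = b.0 | =b=> m3
  m3 = 0 | deadlocked
Q's transition system — 4 states:
  n0 = rec X. d.a.b.0 + a.X | =a=> n0, =d=> n1
  n1 = a.b.0 | =a=> n2
  n2 = b.0 | =b=> n3
  n3 = 0 | deadlocked
Partition-refinement fixed point:
  B0 = {m0, n0}
  B1 = {m1, n1}
  B2 = {m2, n2}
  B3 = {m3, n3}
m0 ∈ B0, n0 ∈ B0 → same block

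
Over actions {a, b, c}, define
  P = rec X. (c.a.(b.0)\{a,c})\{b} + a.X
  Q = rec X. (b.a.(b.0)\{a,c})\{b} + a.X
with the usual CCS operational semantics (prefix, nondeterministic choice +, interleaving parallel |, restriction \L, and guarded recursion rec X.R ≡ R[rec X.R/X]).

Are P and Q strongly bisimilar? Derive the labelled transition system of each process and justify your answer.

NO

LTS(P): 3 reachable states
  m0 = rec X. (c.a.(b.0)\{a,c})\{b} + a.X | --a--▸ m0, --c--▸ m1
  m1 = (a.(b.0)\{a,c})\{b} | --a--▸ m2
  m2 = (b.0)\{a,c}\{b} | ·
LTS(Q): 1 reachable states
  n0 = rec X. (b.a.(b.0)\{a,c})\{b} + a.X | --a--▸ n0
Partition-refinement fixed point:
  B0 = {m0}
  B1 = {m1}
  B2 = {m2}
  B3 = {n0}
m0 ∈ B0, n0 ∈ B3 → different blocks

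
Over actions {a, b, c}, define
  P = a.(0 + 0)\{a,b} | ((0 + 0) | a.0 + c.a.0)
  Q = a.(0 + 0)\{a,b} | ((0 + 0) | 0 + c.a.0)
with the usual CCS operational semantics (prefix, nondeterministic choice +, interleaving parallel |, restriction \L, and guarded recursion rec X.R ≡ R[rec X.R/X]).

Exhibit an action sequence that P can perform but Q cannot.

aa

LTS(P): 8 reachable states
  u0 = a.(0 + 0)\{a,b} | ((0 + 0) | a.0 + c.a.0) | —a→ u1, —a→ u2, —c→ u3
  u1 = (0 + 0)\{a,b} | ((0 + 0) | a.0 + c.a.0) | —a→ u4, —c→ u5
  u2 = a.(0 + 0)\{a,b} | ((0 + 0) | 0) | —a→ u4
  u3 = a.(0 + 0)\{a,b} | a.0 | —a→ u5, —a→ u6
  u4 = (0 + 0)\{a,b} | ((0 + 0) | 0) | ∅
  u5 = (0 + 0)\{a,b} | a.0 | —a→ u7
  u6 = a.(0 + 0)\{a,b} | 0 | —a→ u7
  u7 = (0 + 0)\{a,b} | 0 | ∅
LTS(Q): 6 reachable states
  v0 = a.(0 + 0)\{a,b} | ((0 + 0) | 0 + c.a.0) | —a→ v1, —c→ v2
  v1 = (0 + 0)\{a,b} | ((0 + 0) | 0 + c.a.0) | —c→ v3
  v2 = a.(0 + 0)\{a,b} | a.0 | —a→ v3, —a→ v4
  v3 = (0 + 0)\{a,b} | a.0 | —a→ v5
  v4 = a.(0 + 0)\{a,b} | 0 | —a→ v5
  v5 = (0 + 0)\{a,b} | 0 | ∅
Run σ = ⟨aa⟩ on P: start {u0}
  [1] a ⇒ {u1, u2}
  [2] a ⇒ {u4}
  ✓ P
Run σ = ⟨aa⟩ on Q: start {v0}
  [1] a ⇒ {v1}
  [2] a ⇒ ∅  — Q cannot continue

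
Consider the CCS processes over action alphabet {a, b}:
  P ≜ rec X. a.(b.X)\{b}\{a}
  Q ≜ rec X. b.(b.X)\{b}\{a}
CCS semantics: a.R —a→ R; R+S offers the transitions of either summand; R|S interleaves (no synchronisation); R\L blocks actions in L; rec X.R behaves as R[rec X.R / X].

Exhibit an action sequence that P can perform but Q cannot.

P's transition system — 2 states:
  m0 = rec X. a.(b.X)\{b}\{a} has moves --a--▸ m1
  m1 = (b.(rec X. a.(b.X)\{b}\{a}))\{b}\{a} has moves ·
Q's transition system — 2 states:
  n0 = rec X. b.(b.X)\{b}\{a} has moves --b--▸ n1
  n1 = (b.(rec X. b.(b.X)\{b}\{a}))\{b}\{a} has moves ·
Trace ⟨a⟩ through P, begin at {m0}:
  [1] a ⇒ {m1}
  P completes σ.
Trace ⟨a⟩ through Q, begin at {n0}:
  [1] a ⇒ ∅  — Q cannot continue

a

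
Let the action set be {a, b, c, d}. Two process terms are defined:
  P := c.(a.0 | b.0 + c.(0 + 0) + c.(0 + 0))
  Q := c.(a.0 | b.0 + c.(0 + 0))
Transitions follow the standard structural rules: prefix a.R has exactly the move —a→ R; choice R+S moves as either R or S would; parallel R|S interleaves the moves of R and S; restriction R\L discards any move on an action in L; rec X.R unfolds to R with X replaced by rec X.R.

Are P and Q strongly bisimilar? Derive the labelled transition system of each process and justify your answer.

P ~ Q

LTS(P): 6 reachable states
  s0 = c.(a.0 | b.0 + c.(0 + 0) + c.(0 + 0)) :: --c--▸ s1
  s1 = a.0 | b.0 + c.(0 + 0) + c.(0 + 0) :: --a--▸ s2, --b--▸ s3, --c--▸ s4
  s2 = 0 | b.0 :: --b--▸ s5
  s3 = a.0 | 0 :: --a--▸ s5
  s4 = 0 + 0 :: stopped
  s5 = 0 | 0 :: stopped
LTS(Q): 6 reachable states
  t0 = c.(a.0 | b.0 + c.(0 + 0)) :: --c--▸ t1
  t1 = a.0 | b.0 + c.(0 + 0) :: --a--▸ t2, --b--▸ t3, --c--▸ t4
  t2 = 0 | b.0 :: --b--▸ t5
  t3 = a.0 | 0 :: --a--▸ t5
  t4 = 0 + 0 :: stopped
  t5 = 0 | 0 :: stopped
Coarsest stable partition (strong bisimilarity classes):
  B0 = {s0, t0}
  B1 = {s1, t1}
  B2 = {s2, t2}
  B3 = {s4, s5, t4, t5}
  B4 = {s3, t3}
s0 ∈ B0, t0 ∈ B0 → same block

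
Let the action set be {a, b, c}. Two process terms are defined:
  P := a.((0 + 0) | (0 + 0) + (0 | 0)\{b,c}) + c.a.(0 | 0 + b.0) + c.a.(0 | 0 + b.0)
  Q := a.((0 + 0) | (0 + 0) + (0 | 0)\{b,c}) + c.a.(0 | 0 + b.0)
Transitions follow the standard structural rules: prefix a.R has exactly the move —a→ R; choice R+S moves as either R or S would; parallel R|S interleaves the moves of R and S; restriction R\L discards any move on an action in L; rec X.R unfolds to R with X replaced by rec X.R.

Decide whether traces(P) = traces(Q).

trace-equivalent

LTS(P): 5 reachable states
  u0 = a.((0 + 0) | (0 + 0) + (0 | 0)\{b,c}) + c.a.(0 | 0 + b.0) + c.a.(0 | 0 + b.0) has moves --a--▸ u1, --c--▸ u2
  u1 = (0 + 0) | (0 + 0) + (0 | 0)\{b,c} has moves (no moves)
  u2 = a.(0 | 0 + b.0) has moves --a--▸ u3
  u3 = 0 | 0 + b.0 has moves --b--▸ u4
  u4 = 0 has moves (no moves)
LTS(Q): 5 reachable states
  v0 = a.((0 + 0) | (0 + 0) + (0 | 0)\{b,c}) + c.a.(0 | 0 + b.0) has moves --a--▸ v1, --c--▸ v2
  v1 = (0 + 0) | (0 + 0) + (0 | 0)\{b,c} has moves (no moves)
  v2 = a.(0 | 0 + b.0) has moves --a--▸ v3
  v3 = 0 | 0 + b.0 has moves --b--▸ v4
  v4 = 0 has moves (no moves)
Coarsest stable partition (strong bisimilarity classes):
  B0 = {u0, v0}
  B1 = {u1, u4, v1, v4}
  B2 = {u2, v2}
  B3 = {u3, v3}
u0 ∈ B0, v0 ∈ B0 → same block
Bisimilar ⇒ trace-equivalent.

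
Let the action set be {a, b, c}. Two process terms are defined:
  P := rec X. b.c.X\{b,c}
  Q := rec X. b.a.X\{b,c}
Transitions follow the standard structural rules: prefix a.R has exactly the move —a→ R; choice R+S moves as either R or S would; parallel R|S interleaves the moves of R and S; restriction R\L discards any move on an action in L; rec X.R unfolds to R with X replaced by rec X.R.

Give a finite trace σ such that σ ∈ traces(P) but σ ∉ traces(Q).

Reachable graph of P (3 states):
  s0 = rec X. b.c.X\{b,c} ⊢ ··b··> s1
  s1 = c.(rec X. b.c.X\{b,c})\{b,c} ⊢ ··c··> s2
  s2 = (rec X. b.c.X\{b,c})\{b,c} ⊢ stopped
Reachable graph of Q (3 states):
  t0 = rec X. b.a.X\{b,c} ⊢ ··b··> t1
  t1 = a.(rec X. b.a.X\{b,c})\{b,c} ⊢ ··a··> t2
  t2 = (rec X. b.a.X\{b,c})\{b,c} ⊢ stopped
Run σ = ⟨bc⟩ on P: start {s0}
  [1] b ⇒ {s1}
  [2] c ⇒ {s2}
  — P admits the full trace.
Run σ = ⟨bc⟩ on Q: start {t0}
  [1] b ⇒ {t1}
  [2] c ⇒ no successor for Q

bc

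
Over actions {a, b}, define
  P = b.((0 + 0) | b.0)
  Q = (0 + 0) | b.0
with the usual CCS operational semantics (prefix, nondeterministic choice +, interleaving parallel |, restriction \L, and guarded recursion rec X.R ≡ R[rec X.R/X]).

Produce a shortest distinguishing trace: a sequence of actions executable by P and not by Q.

P's transition system — 3 states:
  p0 = b.((0 + 0) | b.0) → —b→ p1
  p1 = (0 + 0) | b.0 → —b→ p2
  p2 = (0 + 0) | 0 → (no moves)
Q's transition system — 2 states:
  q0 = (0 + 0) | b.0 → —b→ q1
  q1 = (0 + 0) | 0 → (no moves)
Trace ⟨bb⟩ through P, begin at {p0}:
  after b @ step 1: {p1}
  after b @ step 2: {p2}
  — P admits the full trace.
Trace ⟨bb⟩ through Q, begin at {q0}:
  after b @ step 1: {q1}
  after b @ step 2: ∅  — Q cannot continue

bb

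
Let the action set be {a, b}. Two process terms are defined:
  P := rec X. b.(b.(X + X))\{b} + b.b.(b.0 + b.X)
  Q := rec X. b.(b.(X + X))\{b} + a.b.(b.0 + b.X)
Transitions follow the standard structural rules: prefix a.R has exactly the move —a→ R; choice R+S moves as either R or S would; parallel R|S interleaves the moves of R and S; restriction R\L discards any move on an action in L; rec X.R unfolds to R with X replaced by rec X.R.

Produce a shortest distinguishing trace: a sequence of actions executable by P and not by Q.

bb

LTS(P): 5 reachable states
  u0 = rec X. b.(b.(X + X))\{b} + b.b.(b.0 + b.X) | —b→ u1, —b→ u2
  u1 = (b.((rec X. b.(b.(X + X))\{b} + b.b.(b.0 + b.X)) + (rec X. b.(b.(X + X))\{b} + b.b.(b.0 + b.X))))\{b} | ∅
  u2 = b.(b.0 + b.(rec X. b.(b.(X + X))\{b} + b.b.(b.0 + b.X))) | —b→ u3
  u3 = b.0 + b.(rec X. b.(b.(X + X))\{b} + b.b.(b.0 + b.X)) | —b→ u0, —b→ u4
  u4 = 0 | ∅
LTS(Q): 5 reachable states
  v0 = rec X. b.(b.(X + X))\{b} + a.b.(b.0 + b.X) | —a→ v1, —b→ v2
  v1 = b.(b.0 + b.(rec X. b.(b.(X + X))\{b} + a.b.(b.0 + b.X))) | —b→ v3
  v2 = (b.((rec X. b.(b.(X + X))\{b} + a.b.(b.0 + b.X)) + (rec X. b.(b.(X + X))\{b} + a.b.(b.0 + b.X))))\{b} | ∅
  v3 = b.0 + b.(rec X. b.(b.(X + X))\{b} + a.b.(b.0 + b.X)) | —b→ v0, —b→ v4
  v4 = 0 | ∅
Trace ⟨bb⟩ through P, begin at {u0}:
  [1] b ⇒ {u1, u2}
  [2] b ⇒ {u3}
  ✓ P
Trace ⟨bb⟩ through Q, begin at {v0}:
  [1] b ⇒ {v2}
  [2] b ⇒ ∅ (Q stuck)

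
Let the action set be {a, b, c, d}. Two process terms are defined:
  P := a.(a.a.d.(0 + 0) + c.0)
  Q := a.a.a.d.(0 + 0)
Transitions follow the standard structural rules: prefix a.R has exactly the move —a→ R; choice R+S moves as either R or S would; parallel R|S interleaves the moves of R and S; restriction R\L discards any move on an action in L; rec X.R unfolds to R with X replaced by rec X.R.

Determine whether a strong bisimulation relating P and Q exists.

not bisimilar

P's transition system — 6 states:
  s0 = a.(a.a.d.(0 + 0) + c.0) :: —a→ s1
  s1 = a.a.d.(0 + 0) + c.0 :: —a→ s2, —c→ s3
  s2 = a.d.(0 + 0) :: —a→ s4
  s3 = 0 :: deadlocked
  s4 = d.(0 + 0) :: —d→ s5
  s5 = 0 + 0 :: deadlocked
Q's transition system — 5 states:
  t0 = a.a.a.d.(0 + 0) :: —a→ t1
  t1 = a.a.d.(0 + 0) :: —a→ t2
  t2 = a.d.(0 + 0) :: —a→ t3
  t3 = d.(0 + 0) :: —d→ t4
  t4 = 0 + 0 :: deadlocked
Bisimilarity quotient blocks:
  B0 = {s0}
  B1 = {s1}
  B2 = {s3, s5, t4}
  B3 = {s2, t2}
  B4 = {s4, t3}
  B5 = {t0}
  B6 = {t1}
s0 ∈ B0, t0 ∈ B5 → different blocks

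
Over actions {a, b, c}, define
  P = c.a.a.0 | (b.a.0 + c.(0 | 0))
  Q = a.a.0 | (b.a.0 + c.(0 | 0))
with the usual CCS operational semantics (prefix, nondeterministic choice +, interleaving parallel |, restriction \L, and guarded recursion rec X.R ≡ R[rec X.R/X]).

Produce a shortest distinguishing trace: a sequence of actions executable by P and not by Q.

bc

P's transition system — 16 states:
  m0 = c.a.a.0 | (b.a.0 + c.(0 | 0)) | --b--▸ m1, --c--▸ m2, --c--▸ m3
  m1 = c.a.a.0 | a.0 | --a--▸ m4, --c--▸ m5
  m2 = a.a.0 | (b.a.0 + c.(0 | 0)) | --a--▸ m6, --b--▸ m5, --c--▸ m7
  m3 = c.a.a.0 | (0 | 0) | --c--▸ m7
  m4 = c.a.a.0 | 0 | --c--▸ m8
  m5 = a.a.0 | a.0 | --a--▸ m8, --a--▸ m9
  m6 = a.0 | (b.a.0 + c.(0 | 0)) | --a--▸ m10, --b--▸ m9, --c--▸ m11
  m7 = a.a.0 | (0 | 0) | --a--▸ m11
  m8 = a.a.0 | 0 | --a--▸ m12
  m9 = a.0 | a.0 | --a--▸ m12, --a--▸ m13
  m10 = 0 | (b.a.0 + c.(0 | 0)) | --b--▸ m13, --c--▸ m14
  m11 = a.0 | (0 | 0) | --a--▸ m14
  m12 = a.0 | 0 | --a--▸ m15
  m13 = 0 | a.0 | --a--▸ m15
  m14 = 0 | (0 | 0) | stopped
  m15 = 0 | 0 | stopped
Q's transition system — 12 states:
  n0 = a.a.0 | (b.a.0 + c.(0 | 0)) | --a--▸ n1, --b--▸ n2, --c--▸ n3
  n1 = a.0 | (b.a.0 + c.(0 | 0)) | --a--▸ n4, --b--▸ n5, --c--▸ n6
  n2 = a.a.0 | a.0 | --a--▸ n5, --a--▸ n7
  n3 = a.a.0 | (0 | 0) | --a--▸ n6
  n4 = 0 | (b.a.0 + c.(0 | 0)) | --b--▸ n8, --c--▸ n9
  n5 = a.0 | a.0 | --a--▸ n10, --a--▸ n8
  n6 = a.0 | (0 | 0) | --a--▸ n9
  n7 = a.a.0 | 0 | --a--▸ n10
  n8 = 0 | a.0 | --a--▸ n11
  n9 = 0 | (0 | 0) | stopped
  n10 = a.0 | 0 | --a--▸ n11
  n11 = 0 | 0 | stopped
Trace ⟨bc⟩ through P, begin at {m0}:
  after b @ step 1: {m1}
  after c @ step 2: {m5}
  — P admits the full trace.
Trace ⟨bc⟩ through Q, begin at {n0}:
  after b @ step 1: {n2}
  after c @ step 2: no successor for Q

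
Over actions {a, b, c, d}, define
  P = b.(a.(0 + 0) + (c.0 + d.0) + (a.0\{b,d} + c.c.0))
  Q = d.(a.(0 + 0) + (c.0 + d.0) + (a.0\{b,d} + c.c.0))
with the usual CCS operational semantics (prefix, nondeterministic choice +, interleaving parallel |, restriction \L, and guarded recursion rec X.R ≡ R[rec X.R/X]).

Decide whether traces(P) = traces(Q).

Reachable graph of P (6 states):
  u0 = b.(a.(0 + 0) + (c.0 + d.0) + (a.0\{b,d} + c.c.0)) | ··b··> u1
  u1 = a.(0 + 0) + (c.0 + d.0) + (a.0\{b,d} + c.c.0) | ··a··> u2, ··a··> u3, ··c··> u4, ··c··> u5, ··d··> u4
  u2 = 0 + 0 | deadlocked
  u3 = 0\{b,d} | deadlocked
  u4 = 0 | deadlocked
  u5 = c.0 | ··c··> u4
Reachable graph of Q (6 states):
  v0 = d.(a.(0 + 0) + (c.0 + d.0) + (a.0\{b,d} + c.c.0)) | ··d··> v1
  v1 = a.(0 + 0) + (c.0 + d.0) + (a.0\{b,d} + c.c.0) | ··a··> v2, ··a··> v3, ··c··> v4, ··c··> v5, ··d··> v4
  v2 = 0 + 0 | deadlocked
  v3 = 0\{b,d} | deadlocked
  v4 = 0 | deadlocked
  v5 = c.0 | ··c··> v4
Run σ = ⟨b⟩ on P: start {u0}
  after b @ step 1: {u1}
  — P admits the full trace.
Run σ = ⟨b⟩ on Q: start {v0}
  after b @ step 1: no successor for Q

traces(P) ≠ traces(Q) — witness ⟨b⟩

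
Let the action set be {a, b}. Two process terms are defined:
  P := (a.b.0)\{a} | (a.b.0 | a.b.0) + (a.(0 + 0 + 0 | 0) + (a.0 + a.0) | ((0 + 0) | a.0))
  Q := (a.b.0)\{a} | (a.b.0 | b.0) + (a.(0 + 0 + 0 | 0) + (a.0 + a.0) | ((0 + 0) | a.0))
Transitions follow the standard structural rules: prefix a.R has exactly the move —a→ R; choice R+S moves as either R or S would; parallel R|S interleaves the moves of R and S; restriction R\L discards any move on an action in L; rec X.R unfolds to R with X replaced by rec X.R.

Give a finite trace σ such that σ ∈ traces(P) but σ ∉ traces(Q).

aab

LTS(P): 13 reachable states
  m0 = (a.b.0)\{a} | (a.b.0 | a.b.0) + (a.(0 + 0 + 0 | 0) + (a.0 + a.0) | ((0 + 0) | a.0)) ⊢ ··a··> m1, ··a··> m2, ··a··> m3, ··a··> m4, ··a··> m5
  m1 = (a.0 + a.0) | ((0 + 0) | 0) ⊢ ··a··> m6
  m2 = (a.b.0)\{a} | (a.b.0 | b.0) ⊢ ··a··> m7, ··b··> m8
  m3 = (a.b.0)\{a} | (b.0 | a.b.0) ⊢ ··a··> m7, ··b··> m9
  m4 = 0 + 0 + 0 | 0 ⊢ ∅
  m5 = 0 | ((0 + 0) | a.0) ⊢ ··a··> m6
  m6 = 0 | ((0 + 0) | 0) ⊢ ∅
  m7 = (a.b.0)\{a} | (b.0 | b.0) ⊢ ··b··> m10, ··b··> m11
  m8 = (a.b.0)\{a} | (a.b.0 | 0) ⊢ ··a··> m11
  m9 = (a.b.0)\{a} | (0 | a.b.0) ⊢ ··a··> m10
  m10 = (a.b.0)\{a} | (0 | b.0) ⊢ ··b··> m12
  m11 = (a.b.0)\{a} | (b.0 | 0) ⊢ ··b··> m12
  m12 = (a.b.0)\{a} | (0 | 0) ⊢ ∅
LTS(Q): 10 reachable states
  n0 = (a.b.0)\{a} | (a.b.0 | b.0) + (a.(0 + 0 + 0 | 0) + (a.0 + a.0) | ((0 + 0) | a.0)) ⊢ ··a··> n1, ··a··> n2, ··a··> n3, ··a··> n4, ··b··> n5
  n1 = (a.0 + a.0) | ((0 + 0) | 0) ⊢ ··a··> n6
  n2 = (a.b.0)\{a} | (b.0 | b.0) ⊢ ··b··> n7, ··b··> n8
  n3 = 0 + 0 + 0 | 0 ⊢ ∅
  n4 = 0 | ((0 + 0) | a.0) ⊢ ··a··> n6
  n5 = (a.b.0)\{a} | (a.b.0 | 0) ⊢ ··a··> n8
  n6 = 0 | ((0 + 0) | 0) ⊢ ∅
  n7 = (a.b.0)\{a} | (0 | b.0) ⊢ ··b··> n9
  n8 = (a.b.0)\{a} | (b.0 | 0) ⊢ ··b··> n9
  n9 = (a.b.0)\{a} | (0 | 0) ⊢ ∅
Trace ⟨aab⟩ through P, begin at {m0}:
  step 1 (a): {m1, m2, m3, m4, m5}
  step 2 (a): {m6, m7}
  step 3 (b): {m10, m11}
  — P admits the full trace.
Trace ⟨aab⟩ through Q, begin at {n0}:
  step 1 (a): {n1, n2, n3, n4}
  step 2 (a): {n6}
  step 3 (b): ∅  — Q cannot continue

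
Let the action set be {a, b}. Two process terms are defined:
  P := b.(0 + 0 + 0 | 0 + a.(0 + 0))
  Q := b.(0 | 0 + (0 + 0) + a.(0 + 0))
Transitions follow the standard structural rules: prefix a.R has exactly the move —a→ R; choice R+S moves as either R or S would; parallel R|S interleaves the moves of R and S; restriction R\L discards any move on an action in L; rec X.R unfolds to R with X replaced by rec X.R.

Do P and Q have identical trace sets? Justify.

P's transition system — 3 states:
  u0 = b.(0 + 0 + 0 | 0 + a.(0 + 0)) ⊢ =b=> u1
  u1 = 0 + 0 + 0 | 0 + a.(0 + 0) ⊢ =a=> u2
  u2 = 0 + 0 ⊢ ·
Q's transition system — 3 states:
  v0 = b.(0 | 0 + (0 + 0) + a.(0 + 0)) ⊢ =b=> v1
  v1 = 0 | 0 + (0 + 0) + a.(0 + 0) ⊢ =a=> v2
  v2 = 0 + 0 ⊢ ·
Bisimilarity quotient blocks:
  B0 = {u0, v0}
  B1 = {u1, v1}
  B2 = {u2, v2}
u0 ∈ B0, v0 ∈ B0 → same block
Bisimilar ⇒ trace-equivalent.

YES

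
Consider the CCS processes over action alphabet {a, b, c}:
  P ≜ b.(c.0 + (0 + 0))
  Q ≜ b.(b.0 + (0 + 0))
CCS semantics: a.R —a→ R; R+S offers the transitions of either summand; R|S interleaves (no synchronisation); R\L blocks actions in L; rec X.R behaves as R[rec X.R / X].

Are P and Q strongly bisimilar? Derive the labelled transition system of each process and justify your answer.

P's transition system — 3 states:
  m0 = b.(c.0 + (0 + 0)) :: -b-> m1
  m1 = c.0 + (0 + 0) :: -c-> m2
  m2 = 0 :: stopped
Q's transition system — 3 states:
  n0 = b.(b.0 + (0 + 0)) :: -b-> n1
  n1 = b.0 + (0 + 0) :: -b-> n2
  n2 = 0 :: stopped
Coarsest stable partition (strong bisimilarity classes):
  B0 = {m0}
  B1 = {m1}
  B2 = {m2, n2}
  B3 = {n0}
  B4 = {n1}
m0 ∈ B0, n0 ∈ B3 → different blocks

P ≁ Q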